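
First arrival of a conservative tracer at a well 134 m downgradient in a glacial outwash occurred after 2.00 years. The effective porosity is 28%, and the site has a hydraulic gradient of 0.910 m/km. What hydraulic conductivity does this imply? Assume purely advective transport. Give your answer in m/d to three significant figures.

t = 2.00 years = 730.0 d
v = L / t = 134 / 730.0 = 0.1836 m/d
K = v · n / i = 0.1836 × 0.28 / 9.1e-4 = 56.5 m/d

56.5 m/d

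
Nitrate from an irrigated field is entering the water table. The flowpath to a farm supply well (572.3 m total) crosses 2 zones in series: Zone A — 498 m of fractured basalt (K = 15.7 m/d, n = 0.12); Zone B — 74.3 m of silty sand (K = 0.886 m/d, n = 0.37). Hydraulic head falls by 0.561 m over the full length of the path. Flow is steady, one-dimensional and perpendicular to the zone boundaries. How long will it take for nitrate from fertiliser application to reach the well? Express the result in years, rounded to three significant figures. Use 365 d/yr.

Steady 1-D flow in series ⇒ the Darcy flux q is identical in every zone and the zone head losses add (resistances L/K in series).
Σ(L/K) = 498/15.7 + 74.3/0.886 = 31.72 + 83.86 = 115.6 d
q = ΔH / Σ(L/K) = 0.561 / 115.6 = 0.004854 m/d (same in every zone)
Zone A: v = q/n = 0.004854/0.12 = 0.04045 m/d → t_A = 498/0.04045 = 12310 d
Zone B: v = q/n = 0.004854/0.37 = 0.01312 m/d → t_B = 74.3/0.01312 = 5664 d
Total t = 12310 + 5664 = 17980 d
   = 17980 / 365 = 49.2 yr

49.2 years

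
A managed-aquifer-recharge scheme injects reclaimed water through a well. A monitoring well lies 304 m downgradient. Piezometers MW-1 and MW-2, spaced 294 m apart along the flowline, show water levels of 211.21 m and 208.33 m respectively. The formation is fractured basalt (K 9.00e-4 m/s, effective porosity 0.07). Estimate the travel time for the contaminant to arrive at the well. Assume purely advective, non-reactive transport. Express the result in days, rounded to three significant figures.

27.9 days

Hydraulic gradient i = (211.21 − 208.33) / 294 = 2.88 / 294 = 0.009796
K = 9.00e-4 m/s × 86400 s/d = 77.76 m/d
Specific discharge q = 77.76 × 0.009796 = 0.7617 m/d
v = Ki/n = 77.76·0.009796/0.07 = 10.88 m/d
t = L / v = 304 / 10.88 = 27.94 d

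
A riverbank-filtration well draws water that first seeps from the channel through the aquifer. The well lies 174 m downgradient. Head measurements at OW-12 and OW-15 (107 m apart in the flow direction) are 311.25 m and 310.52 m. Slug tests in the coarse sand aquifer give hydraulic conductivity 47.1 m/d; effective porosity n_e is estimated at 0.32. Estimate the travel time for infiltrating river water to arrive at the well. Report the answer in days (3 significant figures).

173 days

Hydraulic gradient i = (311.25 − 310.52) / 107 = 0.73 / 107 = 0.006822
q = Ki = 47.1 × 0.006822 = 0.3213 m/d
Seepage velocity v = q / n = 0.3213 / 0.32 = 1.004 m/d
t = L / v = 174 / 1.004 = 173.3 d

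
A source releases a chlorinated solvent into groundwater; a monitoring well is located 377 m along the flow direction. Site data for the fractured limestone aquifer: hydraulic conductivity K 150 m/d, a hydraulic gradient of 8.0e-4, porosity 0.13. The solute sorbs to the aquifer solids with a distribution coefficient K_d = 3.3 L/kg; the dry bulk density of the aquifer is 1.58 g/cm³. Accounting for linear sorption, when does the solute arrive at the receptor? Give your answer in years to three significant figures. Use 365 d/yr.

q = Ki = 150 × 8.0e-4 = 0.1200 m/d
v_s = q/n_e = 0.1200/0.13 = 0.9231 m/d
Retardation R = 1 + ρ_b·K_d/n = 1 + 1.58×3.3/0.13 = 41.11
Contaminant velocity v_c = v/R = 0.9231/41.11 = 0.02246 m/d
t = L/v_c = 377/0.02246 = 16790 d
   = 16790/365 = 46.0 yr

46.0 years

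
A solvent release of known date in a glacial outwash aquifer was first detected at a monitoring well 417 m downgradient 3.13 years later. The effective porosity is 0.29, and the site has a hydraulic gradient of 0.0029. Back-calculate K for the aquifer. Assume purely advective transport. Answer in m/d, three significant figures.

t = 3.13 years = 1142 d
v = L / t = 417 / 1142 = 0.3650 m/d
K = v · n / i = 0.3650 × 0.29 / 0.0029 = 36.5 m/d

36.5 m/d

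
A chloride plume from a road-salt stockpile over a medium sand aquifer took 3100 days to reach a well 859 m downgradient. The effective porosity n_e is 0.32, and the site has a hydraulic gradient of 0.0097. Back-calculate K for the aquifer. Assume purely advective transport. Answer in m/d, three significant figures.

9.14 m/d

v = L / t = 859 / 3100 = 0.2771 m/d
K = v · n / i = 0.2771 × 0.32 / 0.0097 = 9.14 m/d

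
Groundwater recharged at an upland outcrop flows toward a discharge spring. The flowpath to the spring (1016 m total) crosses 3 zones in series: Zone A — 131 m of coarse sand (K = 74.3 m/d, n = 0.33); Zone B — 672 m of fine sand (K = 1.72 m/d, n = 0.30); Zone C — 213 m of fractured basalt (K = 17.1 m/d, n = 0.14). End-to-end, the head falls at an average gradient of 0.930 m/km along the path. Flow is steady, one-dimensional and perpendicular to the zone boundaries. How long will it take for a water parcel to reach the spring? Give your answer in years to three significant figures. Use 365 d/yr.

322 years

Continuity: the same q passes through each zone, so ΔH = q·Σ(L_j/K_j) — the zones act as resistances in series.
Σ(L/K) = 131/74.3 + 672/1.72 + 213/17.1 = 1.763 + 390.7 + 12.46 = 404.9 d
K_eq = L_total / Σ(L/K) = 1016 / 404.9 = 2.509 m/d
q = K_eq · i = 2.509 × 9.3e-4 = 0.002334 m/d (same in every zone)
Zone A: v = q/n = 0.002334/0.33 = 0.007071 m/d → t_A = 131/0.007071 = 18530 d
Zone B: v = q/n = 0.002334/0.30 = 0.007778 m/d → t_B = 672/0.007778 = 86390 d
Zone C: v = q/n = 0.002334/0.14 = 0.01667 m/d → t_C = 213/0.01667 = 12780 d
Total t = 18530 + 86390 + 12780 = 117700 d
   = 117700 / 365 = 322 yr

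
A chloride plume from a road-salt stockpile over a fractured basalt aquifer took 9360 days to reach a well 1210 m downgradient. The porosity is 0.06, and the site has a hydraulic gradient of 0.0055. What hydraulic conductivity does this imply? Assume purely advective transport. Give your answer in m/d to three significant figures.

v = L / t = 1210 / 9360 = 0.1293 m/d
K = v · n / i = 0.1293 × 0.06 / 0.0055 = 1.41 m/d

1.41 m/d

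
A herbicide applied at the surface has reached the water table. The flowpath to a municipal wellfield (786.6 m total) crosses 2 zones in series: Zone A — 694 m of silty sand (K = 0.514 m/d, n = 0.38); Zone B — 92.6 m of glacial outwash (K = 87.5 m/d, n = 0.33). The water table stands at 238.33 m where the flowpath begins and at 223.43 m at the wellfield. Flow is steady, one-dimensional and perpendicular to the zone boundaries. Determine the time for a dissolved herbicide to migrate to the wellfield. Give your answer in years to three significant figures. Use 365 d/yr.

Total head drop ΔH = 238.33 − 223.43 = 14.90 m
Continuity: the same q passes through each zone, so ΔH = q·Σ(L_j/K_j) — the zones act as resistances in series.
Σ(L/K) = 694/0.514 + 92.6/87.5 = 1350 + 1.058 = 1351 d
q = ΔH / Σ(L/K) = 14.90 / 1351 = 0.01103 m/d (same in every zone)
Zone A: v = q/n = 0.01103/0.38 = 0.02902 m/d → t_A = 694/0.02902 = 23920 d
Zone B: v = q/n = 0.01103/0.33 = 0.03341 m/d → t_B = 92.6/0.03341 = 2771 d
Total t = 23920 + 2771 = 26690 d
   = 26690 / 365 = 73.1 yr

73.1 years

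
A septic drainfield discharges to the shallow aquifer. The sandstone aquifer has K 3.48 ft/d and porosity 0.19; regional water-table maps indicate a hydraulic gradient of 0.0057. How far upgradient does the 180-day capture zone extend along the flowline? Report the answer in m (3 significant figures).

K = 3.48 ft/d × 0.3048 = 1.061 m/d
q = Ki = 1.061 × 0.0057 = 0.006046 m/d
v = Ki/n = 1.061·0.0057/0.19 = 0.03182 m/d
L = v × T = 0.03182 × 180 = 5.728 m

5.73 m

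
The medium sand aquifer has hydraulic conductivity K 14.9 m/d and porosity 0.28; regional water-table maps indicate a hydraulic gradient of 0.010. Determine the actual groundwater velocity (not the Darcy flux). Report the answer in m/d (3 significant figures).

0.532 m/d

Specific discharge q = 14.9 × 0.010 = 0.1490 m/d
v_s = q/n_e = 0.1490/0.28 = 0.5321 m/d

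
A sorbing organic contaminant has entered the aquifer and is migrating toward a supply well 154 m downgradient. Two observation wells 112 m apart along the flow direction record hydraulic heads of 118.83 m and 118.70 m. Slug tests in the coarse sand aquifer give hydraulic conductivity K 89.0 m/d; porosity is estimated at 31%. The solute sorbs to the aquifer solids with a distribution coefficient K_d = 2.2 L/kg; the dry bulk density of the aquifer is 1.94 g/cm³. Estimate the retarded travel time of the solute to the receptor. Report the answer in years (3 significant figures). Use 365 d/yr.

Hydraulic gradient i = (118.83 − 118.70) / 112 = 0.13 / 112 = 0.001161
q = Ki = 89.0 × 0.001161 = 0.1033 m/d
v = Ki/n = 89.0·0.001161/0.31 = 0.3332 m/d
Retardation R = 1 + ρ_b·K_d/n = 1 + 1.94×2.2/0.31 = 14.77
Contaminant velocity v_c = v/R = 0.3332/14.77 = 0.02257 m/d
t = L/v_c = 154/0.02257 = 6825 d
   = 6825/365 = 18.7 yr

18.7 years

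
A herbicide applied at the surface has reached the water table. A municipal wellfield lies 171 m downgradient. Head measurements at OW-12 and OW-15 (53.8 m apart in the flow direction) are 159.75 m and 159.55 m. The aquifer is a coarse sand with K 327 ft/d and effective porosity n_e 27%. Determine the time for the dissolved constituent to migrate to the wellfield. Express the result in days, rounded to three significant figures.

125 days

Hydraulic gradient i = (159.75 − 159.55) / 53.8 = 0.20 / 53.8 = 0.003717
K = 327 ft/d × 0.3048 = 99.67 m/d
Darcy flux q = K·i = 99.67 × 0.003717 = 0.3705 m/d
Average linear velocity = 0.3705 / 0.27 = 1.372 m/d
t = L / v = 171 / 1.372 = 124.6 d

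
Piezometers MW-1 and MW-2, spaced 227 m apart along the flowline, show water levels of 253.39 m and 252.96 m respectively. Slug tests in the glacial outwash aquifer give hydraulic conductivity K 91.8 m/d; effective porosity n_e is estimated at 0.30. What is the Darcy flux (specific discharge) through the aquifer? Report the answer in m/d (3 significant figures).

0.174 m/d

Hydraulic gradient i = (253.39 − 252.96) / 227 = 0.43 / 227 = 0.001894
q = Ki = 91.8 × 0.001894 = 0.1739 m/d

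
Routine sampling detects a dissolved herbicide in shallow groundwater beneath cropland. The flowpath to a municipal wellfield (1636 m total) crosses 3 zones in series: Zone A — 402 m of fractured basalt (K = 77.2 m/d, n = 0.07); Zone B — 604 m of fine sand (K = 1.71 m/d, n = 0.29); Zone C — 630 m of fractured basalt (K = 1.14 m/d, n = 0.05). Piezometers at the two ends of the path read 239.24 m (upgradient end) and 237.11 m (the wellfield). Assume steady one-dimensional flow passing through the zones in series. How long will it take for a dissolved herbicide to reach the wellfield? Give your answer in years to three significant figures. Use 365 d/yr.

Total head drop ΔH = 239.24 − 237.11 = 2.13 m
Steady 1-D flow in series ⇒ the Darcy flux q is identical in every zone and the zone head losses add (resistances L/K in series).
Σ(L/K) = 402/77.2 + 604/1.71 + 630/1.14 = 5.207 + 353.2 + 552.6 = 911.1 d
q = ΔH / Σ(L/K) = 2.13 / 911.1 = 0.002338 m/d (same in every zone)
Zone A: v = q/n = 0.002338/0.07 = 0.03340 m/d → t_A = 402/0.03340 = 12040 d
Zone B: v = q/n = 0.002338/0.29 = 0.008062 m/d → t_B = 604/0.008062 = 74920 d
Zone C: v = q/n = 0.002338/0.05 = 0.04676 m/d → t_C = 630/0.04676 = 13470 d
Total t = 12040 + 74920 + 13470 = 100400 d
   = 100400 / 365 = 275 yr

275 years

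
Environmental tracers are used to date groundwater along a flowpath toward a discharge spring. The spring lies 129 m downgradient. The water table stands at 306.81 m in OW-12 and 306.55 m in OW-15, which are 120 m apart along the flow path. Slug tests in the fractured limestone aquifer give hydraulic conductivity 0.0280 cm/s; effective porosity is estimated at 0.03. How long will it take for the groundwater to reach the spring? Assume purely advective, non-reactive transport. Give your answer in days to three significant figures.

73.8 days

Hydraulic gradient i = (306.81 − 306.55) / 120 = 0.26 / 120 = 0.002167
K = 0.0280 cm/s × 864 = 24.19 m/d
q = Ki = 24.19 × 0.002167 = 0.05242 m/d
v = Ki/n = 24.19·0.002167/0.03 = 1.747 m/d
t = L / v = 129 / 1.747 = 73.83 d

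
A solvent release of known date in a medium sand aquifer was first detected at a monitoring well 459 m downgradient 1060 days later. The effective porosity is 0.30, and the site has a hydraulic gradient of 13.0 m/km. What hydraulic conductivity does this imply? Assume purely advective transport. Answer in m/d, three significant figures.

9.99 m/d

v = L / t = 459 / 1060 = 0.4330 m/d
K = v · n / i = 0.4330 × 0.30 / 0.013 = 9.99 m/d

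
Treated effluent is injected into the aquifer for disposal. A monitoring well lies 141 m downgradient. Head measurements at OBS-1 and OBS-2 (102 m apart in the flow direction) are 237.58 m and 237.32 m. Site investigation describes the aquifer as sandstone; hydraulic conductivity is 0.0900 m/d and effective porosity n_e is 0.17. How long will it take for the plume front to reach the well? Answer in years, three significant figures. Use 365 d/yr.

Hydraulic gradient i = (237.58 − 237.32) / 102 = 0.26 / 102 = 0.002549
Darcy flux q = K·i = 0.0900 × 0.002549 = 2.294e-4 m/d
v_s = q/n_e = 2.294e-4/0.17 = 0.001349 m/d
t = L / v = 141 / 0.001349 = 104500 d
   = 104500 / 365 = 286 yr

286 years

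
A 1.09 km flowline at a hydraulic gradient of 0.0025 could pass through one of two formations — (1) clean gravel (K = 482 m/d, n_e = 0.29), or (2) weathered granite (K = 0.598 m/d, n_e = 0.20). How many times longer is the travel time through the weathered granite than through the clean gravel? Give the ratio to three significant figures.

556

Unit 1 (clean gravel): v = 482×0.0025/0.29 = 4.155 m/d, t = 1090/4.155 = 262.3 d
Unit 2 (weathered granite): v = 0.598×0.0025/0.20 = 0.007475 m/d, t = 1090/0.007475 = 145800 d
t(weathered granite) / t(clean gravel) = 145800/262.3 = 556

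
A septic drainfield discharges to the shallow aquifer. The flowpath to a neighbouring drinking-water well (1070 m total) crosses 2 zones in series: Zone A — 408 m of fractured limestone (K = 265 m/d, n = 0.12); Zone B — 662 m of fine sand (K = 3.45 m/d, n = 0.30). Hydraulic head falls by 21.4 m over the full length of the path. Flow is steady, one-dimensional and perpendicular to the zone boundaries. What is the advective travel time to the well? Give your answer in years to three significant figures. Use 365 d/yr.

6.13 years

Steady 1-D flow in series ⇒ the Darcy flux q is identical in every zone and the zone head losses add (resistances L/K in series).
Σ(L/K) = 408/265 + 662/3.45 = 1.540 + 191.9 = 193.4 d
q = ΔH / Σ(L/K) = 21.4 / 193.4 = 0.1106 m/d (same in every zone)
Zone A: v = q/n = 0.1106/0.12 = 0.9220 m/d → t_A = 408/0.9220 = 442.5 d
Zone B: v = q/n = 0.1106/0.30 = 0.3688 m/d → t_B = 662/0.3688 = 1795 d
Total t = 442.5 + 1795 = 2238 d
   = 2238 / 365 = 6.13 yr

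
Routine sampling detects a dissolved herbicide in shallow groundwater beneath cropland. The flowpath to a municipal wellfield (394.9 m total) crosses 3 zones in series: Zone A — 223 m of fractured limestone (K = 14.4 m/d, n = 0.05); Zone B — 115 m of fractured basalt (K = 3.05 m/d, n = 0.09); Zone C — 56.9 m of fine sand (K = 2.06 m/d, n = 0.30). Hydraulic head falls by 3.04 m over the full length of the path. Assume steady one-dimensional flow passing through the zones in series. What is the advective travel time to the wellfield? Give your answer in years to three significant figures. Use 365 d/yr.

Continuity: the same q passes through each zone, so ΔH = q·Σ(L_j/K_j) — the zones act as resistances in series.
Σ(L/K) = 223/14.4 + 115/3.05 + 56.9/2.06 = 15.49 + 37.70 + 27.62 = 80.81 d
q = ΔH / Σ(L/K) = 3.04 / 80.81 = 0.03762 m/d (same in every zone)
Zone A: v = q/n = 0.03762/0.05 = 0.7524 m/d → t_A = 223/0.7524 = 296.4 d
Zone B: v = q/n = 0.03762/0.09 = 0.4180 m/d → t_B = 115/0.4180 = 275.1 d
Zone C: v = q/n = 0.03762/0.30 = 0.1254 m/d → t_C = 56.9/0.1254 = 453.8 d
Total t = 296.4 + 275.1 + 453.8 = 1025 d
   = 1025 / 365 = 2.81 yr

2.81 years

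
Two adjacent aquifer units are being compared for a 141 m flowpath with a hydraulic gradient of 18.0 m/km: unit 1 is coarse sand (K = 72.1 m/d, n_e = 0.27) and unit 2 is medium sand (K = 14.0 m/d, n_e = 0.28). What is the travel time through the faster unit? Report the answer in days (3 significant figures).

29.3 days

Unit 1 (coarse sand): v = 72.1×0.018/0.27 = 4.807 m/d, t = 141/4.807 = 29.33 d
Unit 2 (medium sand): v = 14.0×0.018/0.28 = 0.9000 m/d, t = 141/0.9000 = 156.7 d
Faster unit: t = 29.3 d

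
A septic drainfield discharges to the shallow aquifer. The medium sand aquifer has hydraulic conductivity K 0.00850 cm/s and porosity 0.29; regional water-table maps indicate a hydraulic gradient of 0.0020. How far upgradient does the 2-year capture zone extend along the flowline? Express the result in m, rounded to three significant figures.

37.0 m

K = 0.00850 cm/s × 864 = 7.344 m/d
Specific discharge q = 7.344 × 0.0020 = 0.01469 m/d
v_s = q/n_e = 0.01469/0.29 = 0.05065 m/d
T = 2 yr × 365 = 730 d
L = v × T = 0.05065 × 730 = 36.97 m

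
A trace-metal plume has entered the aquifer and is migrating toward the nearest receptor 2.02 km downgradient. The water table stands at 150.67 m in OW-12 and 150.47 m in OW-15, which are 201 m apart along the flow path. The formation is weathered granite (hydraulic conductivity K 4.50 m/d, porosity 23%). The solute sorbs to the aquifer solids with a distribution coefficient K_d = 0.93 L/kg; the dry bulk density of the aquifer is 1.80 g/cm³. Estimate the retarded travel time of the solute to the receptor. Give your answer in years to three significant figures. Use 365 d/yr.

2350 years

Hydraulic gradient i = (150.67 − 150.47) / 201 = 0.20 / 201 = 9.950e-4
Darcy flux q = K·i = 4.50 × 9.950e-4 = 0.004478 m/d
Average linear velocity = 0.004478 / 0.23 = 0.01947 m/d
Retardation R = 1 + ρ_b·K_d/n = 1 + 1.80×0.93/0.23 = 8.278
Contaminant velocity v_c = v/R = 0.01947/8.278 = 0.002352 m/d
L = 2.02 km = 2020 m
t = L/v_c = 2020/0.002352 = 859000 d
   = 859000/365 = 2350 yr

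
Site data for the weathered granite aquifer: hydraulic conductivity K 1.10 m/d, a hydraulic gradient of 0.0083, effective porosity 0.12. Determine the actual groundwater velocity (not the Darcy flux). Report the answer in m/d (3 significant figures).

Specific discharge q = 1.10 × 0.0083 = 0.009130 m/d
v_s = q/n_e = 0.009130/0.12 = 0.07608 m/d

0.0761 m/d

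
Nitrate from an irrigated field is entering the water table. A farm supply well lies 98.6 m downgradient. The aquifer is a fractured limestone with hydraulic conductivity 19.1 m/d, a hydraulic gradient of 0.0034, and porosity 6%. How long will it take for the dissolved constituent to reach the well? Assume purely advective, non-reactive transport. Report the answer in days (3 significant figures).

Specific discharge q = 19.1 × 0.0034 = 0.06494 m/d
v_s = q/n_e = 0.06494/0.06 = 1.082 m/d
t = L / v = 98.6 / 1.082 = 91.10 d

91.1 days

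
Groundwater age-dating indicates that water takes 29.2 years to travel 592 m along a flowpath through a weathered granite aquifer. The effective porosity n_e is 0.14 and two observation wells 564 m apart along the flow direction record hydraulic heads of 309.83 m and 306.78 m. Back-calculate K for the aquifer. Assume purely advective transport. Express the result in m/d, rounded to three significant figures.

1.44 m/d

Hydraulic gradient i = (309.83 − 306.78) / 564 = 3.05 / 564 = 0.005408
t = 29.2 years = 10660 d
v = L / t = 592 / 10660 = 0.05555 m/d
K = v · n / i = 0.05555 × 0.14 / 0.005408 = 1.44 m/d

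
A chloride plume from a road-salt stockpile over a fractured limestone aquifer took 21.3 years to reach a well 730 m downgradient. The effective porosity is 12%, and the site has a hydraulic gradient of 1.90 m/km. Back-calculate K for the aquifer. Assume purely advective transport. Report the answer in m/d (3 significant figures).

t = 21.3 years = 7775 d
v = L / t = 730 / 7775 = 0.09390 m/d
K = v · n / i = 0.09390 × 0.12 / 0.0019 = 5.93 m/d

5.93 m/d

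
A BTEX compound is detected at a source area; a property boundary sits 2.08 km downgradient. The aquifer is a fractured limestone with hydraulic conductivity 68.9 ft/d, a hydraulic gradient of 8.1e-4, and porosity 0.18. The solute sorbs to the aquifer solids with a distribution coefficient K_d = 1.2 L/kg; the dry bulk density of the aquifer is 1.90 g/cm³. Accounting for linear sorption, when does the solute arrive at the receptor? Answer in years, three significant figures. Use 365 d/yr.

K = 68.9 ft/d × 0.3048 = 21.00 m/d
q = Ki = 21.00 × 8.1e-4 = 0.01701 m/d
Average linear velocity = 0.01701 / 0.18 = 0.09450 m/d
Retardation R = 1 + ρ_b·K_d/n = 1 + 1.90×1.2/0.18 = 13.67
Contaminant velocity v_c = v/R = 0.09450/13.67 = 0.006915 m/d
L = 2.08 km = 2080 m
t = L/v_c = 2080/0.006915 = 300800 d
   = 300800/365 = 824 yr

824 years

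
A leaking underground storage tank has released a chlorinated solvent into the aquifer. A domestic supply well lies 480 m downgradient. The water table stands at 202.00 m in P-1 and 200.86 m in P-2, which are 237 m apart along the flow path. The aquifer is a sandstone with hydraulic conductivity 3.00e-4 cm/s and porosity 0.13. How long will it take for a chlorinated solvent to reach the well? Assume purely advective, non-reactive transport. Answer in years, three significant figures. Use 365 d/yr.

137 years

Hydraulic gradient i = (202.00 − 200.86) / 237 = 1.14 / 237 = 0.004810
K = 3.00e-4 cm/s × 864 = 0.2592 m/d
Specific discharge q = 0.2592 × 0.004810 = 0.001247 m/d
Seepage velocity v = q / n = 0.001247 / 0.13 = 0.009591 m/d
t = L / v = 480 / 0.009591 = 50050 d
   = 50050 / 365 = 137 yr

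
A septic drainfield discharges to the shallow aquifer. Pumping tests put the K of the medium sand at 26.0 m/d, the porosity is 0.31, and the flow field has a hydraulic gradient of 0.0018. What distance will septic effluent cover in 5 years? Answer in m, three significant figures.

q = Ki = 26.0 × 0.0018 = 0.04680 m/d
v_s = q/n_e = 0.04680/0.31 = 0.1510 m/d
T = 5 yr × 365 = 1825 d
L = v × T = 0.1510 × 1825 = 275.5 m

276 m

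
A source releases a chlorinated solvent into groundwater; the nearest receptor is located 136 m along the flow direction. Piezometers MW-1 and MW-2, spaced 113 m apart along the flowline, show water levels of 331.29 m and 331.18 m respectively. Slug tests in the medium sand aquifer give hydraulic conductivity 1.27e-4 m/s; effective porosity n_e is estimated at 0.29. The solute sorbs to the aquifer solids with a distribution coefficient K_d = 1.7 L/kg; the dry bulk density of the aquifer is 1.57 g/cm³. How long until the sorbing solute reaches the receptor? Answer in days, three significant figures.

Hydraulic gradient i = (331.29 − 331.18) / 113 = 0.11 / 113 = 9.735e-4
K = 1.27e-4 m/s × 86400 s/d = 10.97 m/d
Darcy flux q = K·i = 10.97 × 9.735e-4 = 0.01068 m/d
Seepage velocity v = q / n = 0.01068 / 0.29 = 0.03683 m/d
Retardation R = 1 + ρ_b·K_d/n = 1 + 1.57×1.7/0.29 = 10.20
Contaminant velocity v_c = v/R = 0.03683/10.20 = 0.003610 m/d
t = L/v_c = 136/0.003610 = 37670 d

37700 days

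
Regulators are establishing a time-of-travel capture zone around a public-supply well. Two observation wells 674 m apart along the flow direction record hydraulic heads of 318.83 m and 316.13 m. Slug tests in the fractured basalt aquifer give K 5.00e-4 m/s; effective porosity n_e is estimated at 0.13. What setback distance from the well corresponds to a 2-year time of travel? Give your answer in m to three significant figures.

Hydraulic gradient i = (318.83 − 316.13) / 674 = 2.70 / 674 = 0.004006
K = 5.00e-4 m/s × 86400 s/d = 43.20 m/d
Specific discharge q = 43.20 × 0.004006 = 0.1731 m/d
Seepage velocity v = q / n = 0.1731 / 0.13 = 1.331 m/d
T = 2 yr × 365 = 730 d
L = v × T = 1.331 × 730 = 971.8 m

972 m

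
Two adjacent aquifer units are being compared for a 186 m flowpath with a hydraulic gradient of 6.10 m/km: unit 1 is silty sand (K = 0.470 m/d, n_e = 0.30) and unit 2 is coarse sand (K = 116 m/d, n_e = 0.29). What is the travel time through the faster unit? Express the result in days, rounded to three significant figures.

Unit 1 (silty sand): v = 0.470×0.0061/0.30 = 0.009557 m/d, t = 186/0.009557 = 19460 d
Unit 2 (coarse sand): v = 116×0.0061/0.29 = 2.440 m/d, t = 186/2.440 = 76.23 d
Faster unit: t = 76.2 d

76.2 days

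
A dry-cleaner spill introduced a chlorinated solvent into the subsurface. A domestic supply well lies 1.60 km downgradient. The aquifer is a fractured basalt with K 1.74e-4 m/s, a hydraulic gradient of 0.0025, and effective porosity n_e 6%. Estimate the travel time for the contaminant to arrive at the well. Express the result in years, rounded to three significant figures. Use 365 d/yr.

K = 1.74e-4 m/s × 86400 s/d = 15.03 m/d
Darcy flux q = K·i = 15.03 × 0.0025 = 0.03758 m/d
v = Ki/n = 15.03·0.0025/0.06 = 0.6264 m/d
L = 1.60 km = 1600 m
t = L / v = 1600 / 0.6264 = 2554 d
   = 2554 / 365 = 7.00 yr

7.00 years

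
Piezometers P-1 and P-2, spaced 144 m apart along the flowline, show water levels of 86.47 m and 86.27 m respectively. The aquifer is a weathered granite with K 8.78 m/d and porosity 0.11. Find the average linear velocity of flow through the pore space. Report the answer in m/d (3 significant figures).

0.111 m/d

Hydraulic gradient i = (86.47 − 86.27) / 144 = 0.20 / 144 = 0.001389
Darcy flux q = K·i = 8.78 × 0.001389 = 0.01219 m/d
Average linear velocity = 0.01219 / 0.11 = 0.1109 m/d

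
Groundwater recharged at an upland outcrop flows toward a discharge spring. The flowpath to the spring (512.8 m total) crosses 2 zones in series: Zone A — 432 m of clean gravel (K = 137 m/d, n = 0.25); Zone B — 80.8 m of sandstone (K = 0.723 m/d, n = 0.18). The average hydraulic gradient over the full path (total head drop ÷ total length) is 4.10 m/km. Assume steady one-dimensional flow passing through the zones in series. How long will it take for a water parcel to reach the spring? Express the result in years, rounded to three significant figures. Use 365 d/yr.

18.3 years

Continuity: the same q passes through each zone, so ΔH = q·Σ(L_j/K_j) — the zones act as resistances in series.
Σ(L/K) = 432/137 + 80.8/0.723 = 3.153 + 111.8 = 114.9 d
K_eq = L_total / Σ(L/K) = 512.8 / 114.9 = 4.463 m/d
q = K_eq · i = 4.463 × 0.0041 = 0.01830 m/d (same in every zone)
Zone A: v = q/n = 0.01830/0.25 = 0.07319 m/d → t_A = 432/0.07319 = 5903 d
Zone B: v = q/n = 0.01830/0.18 = 0.1016 m/d → t_B = 80.8/0.1016 = 794.9 d
Total t = 5903 + 794.9 = 6698 d
   = 6698 / 365 = 18.3 yr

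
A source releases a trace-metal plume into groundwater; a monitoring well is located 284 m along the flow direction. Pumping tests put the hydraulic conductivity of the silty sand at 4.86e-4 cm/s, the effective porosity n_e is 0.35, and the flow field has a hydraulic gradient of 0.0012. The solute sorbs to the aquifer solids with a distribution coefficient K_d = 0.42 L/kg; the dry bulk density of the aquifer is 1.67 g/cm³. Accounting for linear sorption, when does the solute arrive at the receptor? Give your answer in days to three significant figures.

593000 days

K = 4.86e-4 cm/s × 864 = 0.4199 m/d
q = Ki = 0.4199 × 0.0012 = 5.039e-4 m/d
v_s = q/n_e = 5.039e-4/0.35 = 0.001440 m/d
Retardation R = 1 + ρ_b·K_d/n = 1 + 1.67×0.42/0.35 = 3.004
Contaminant velocity v_c = v/R = 0.001440/3.004 = 4.793e-4 m/d
t = L/v_c = 284/4.793e-4 = 592600 d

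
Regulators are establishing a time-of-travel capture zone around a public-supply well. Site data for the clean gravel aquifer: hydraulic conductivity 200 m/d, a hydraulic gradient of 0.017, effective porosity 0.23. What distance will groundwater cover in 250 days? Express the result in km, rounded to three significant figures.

Specific discharge q = 200 × 0.017 = 3.400 m/d
v = Ki/n = 200·0.017/0.23 = 14.78 m/d
L = v × T = 14.78 × 250 = 3696 m
   = 3.70 km

3.70 km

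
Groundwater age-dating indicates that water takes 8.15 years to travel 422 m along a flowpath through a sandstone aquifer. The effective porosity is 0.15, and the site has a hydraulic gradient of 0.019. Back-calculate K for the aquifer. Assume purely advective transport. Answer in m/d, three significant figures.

t = 8.15 years = 2975 d
v = L / t = 422 / 2975 = 0.1419 m/d
K = v · n / i = 0.1419 × 0.15 / 0.019 = 1.12 m/d

1.12 m/d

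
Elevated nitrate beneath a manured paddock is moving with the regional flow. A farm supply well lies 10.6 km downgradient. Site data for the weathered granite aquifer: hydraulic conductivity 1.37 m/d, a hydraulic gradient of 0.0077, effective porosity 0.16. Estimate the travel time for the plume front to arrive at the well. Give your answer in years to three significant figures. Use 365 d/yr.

Darcy flux q = K·i = 1.37 × 0.0077 = 0.01055 m/d
v = Ki/n = 1.37·0.0077/0.16 = 0.06593 m/d
L = 10.6 km = 10600 m
t = L / v = 10600 / 0.06593 = 160800 d
   = 160800 / 365 = 440 yr

440 years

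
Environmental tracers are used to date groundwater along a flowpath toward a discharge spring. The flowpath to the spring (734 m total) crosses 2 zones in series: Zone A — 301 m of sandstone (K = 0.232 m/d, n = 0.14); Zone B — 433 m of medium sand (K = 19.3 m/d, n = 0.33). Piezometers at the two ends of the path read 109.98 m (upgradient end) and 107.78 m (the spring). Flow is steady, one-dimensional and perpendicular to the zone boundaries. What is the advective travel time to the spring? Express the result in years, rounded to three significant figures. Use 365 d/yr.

Total head drop ΔH = 109.98 − 107.78 = 2.20 m
Steady 1-D flow in series ⇒ the Darcy flux q is identical in every zone and the zone head losses add (resistances L/K in series).
Σ(L/K) = 301/0.232 + 433/19.3 = 1297 + 22.44 = 1320 d
q = ΔH / Σ(L/K) = 2.20 / 1320 = 0.001667 m/d (same in every zone)
Zone A: v = q/n = 0.001667/0.14 = 0.01191 m/d → t_A = 301/0.01191 = 25280 d
Zone B: v = q/n = 0.001667/0.33 = 0.005051 m/d → t_B = 433/0.005051 = 85720 d
Total t = 25280 + 85720 = 111000 d
   = 111000 / 365 = 304 yr

304 years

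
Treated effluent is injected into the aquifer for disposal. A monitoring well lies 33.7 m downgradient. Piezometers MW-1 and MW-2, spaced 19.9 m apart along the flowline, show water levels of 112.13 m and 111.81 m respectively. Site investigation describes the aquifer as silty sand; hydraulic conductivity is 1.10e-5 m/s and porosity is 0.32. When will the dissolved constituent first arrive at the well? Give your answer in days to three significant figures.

706 days

Hydraulic gradient i = (112.13 − 111.81) / 19.9 = 0.32 / 19.9 = 0.01608
K = 1.10e-5 m/s × 86400 s/d = 0.9504 m/d
Darcy flux q = K·i = 0.9504 × 0.01608 = 0.01528 m/d
v_s = q/n_e = 0.01528/0.32 = 0.04776 m/d
t = L / v = 33.7 / 0.04776 = 705.6 d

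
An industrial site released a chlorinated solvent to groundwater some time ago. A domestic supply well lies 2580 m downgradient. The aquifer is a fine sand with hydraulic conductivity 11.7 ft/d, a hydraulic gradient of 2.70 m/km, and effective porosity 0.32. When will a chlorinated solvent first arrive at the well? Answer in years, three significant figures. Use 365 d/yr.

235 years

K = 11.7 ft/d × 0.3048 = 3.566 m/d
Darcy flux q = K·i = 3.566 × 0.0027 = 0.009629 m/d
v = Ki/n = 3.566·0.0027/0.32 = 0.03009 m/d
t = L / v = 2580 / 0.03009 = 85740 d
   = 85740 / 365 = 235 yr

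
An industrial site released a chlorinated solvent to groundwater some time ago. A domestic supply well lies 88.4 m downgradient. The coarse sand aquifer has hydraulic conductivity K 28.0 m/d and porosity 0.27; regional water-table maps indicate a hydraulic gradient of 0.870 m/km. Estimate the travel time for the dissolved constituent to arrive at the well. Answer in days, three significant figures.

980 days

q = Ki = 28.0 × 8.7e-4 = 0.02436 m/d
v = Ki/n = 28.0·8.7e-4/0.27 = 0.09022 m/d
t = L / v = 88.4 / 0.09022 = 979.8 d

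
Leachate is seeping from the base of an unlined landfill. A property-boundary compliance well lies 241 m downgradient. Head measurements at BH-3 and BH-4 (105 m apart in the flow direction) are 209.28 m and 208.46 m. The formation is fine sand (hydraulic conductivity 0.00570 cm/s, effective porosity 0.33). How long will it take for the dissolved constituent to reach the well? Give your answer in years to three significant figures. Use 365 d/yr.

Hydraulic gradient i = (209.28 − 208.46) / 105 = 0.82 / 105 = 0.007810
K = 0.00570 cm/s × 864 = 4.925 m/d
Specific discharge q = 4.925 × 0.007810 = 0.03846 m/d
v = Ki/n = 4.925·0.007810/0.33 = 0.1165 m/d
t = L / v = 241 / 0.1165 = 2068 d
   = 2068 / 365 = 5.67 yr

5.67 years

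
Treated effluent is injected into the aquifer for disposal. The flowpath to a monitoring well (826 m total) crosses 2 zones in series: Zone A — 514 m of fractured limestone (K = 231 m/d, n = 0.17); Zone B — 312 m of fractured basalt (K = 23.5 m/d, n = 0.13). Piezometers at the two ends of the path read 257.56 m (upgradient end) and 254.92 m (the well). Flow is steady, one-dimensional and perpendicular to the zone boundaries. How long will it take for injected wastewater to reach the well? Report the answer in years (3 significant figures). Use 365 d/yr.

Total head drop ΔH = 257.56 − 254.92 = 2.64 m
Steady 1-D flow in series ⇒ the Darcy flux q is identical in every zone and the zone head losses add (resistances L/K in series).
Σ(L/K) = 514/231 + 312/23.5 = 2.225 + 13.28 = 15.50 d
q = ΔH / Σ(L/K) = 2.64 / 15.50 = 0.1703 m/d (same in every zone)
Zone A: v = q/n = 0.1703/0.17 = 1.002 m/d → t_A = 514/1.002 = 513.1 d
Zone B: v = q/n = 0.1703/0.13 = 1.310 m/d → t_B = 312/1.310 = 238.2 d
Total t = 513.1 + 238.2 = 751.2 d
   = 751.2 / 365 = 2.06 yr

2.06 years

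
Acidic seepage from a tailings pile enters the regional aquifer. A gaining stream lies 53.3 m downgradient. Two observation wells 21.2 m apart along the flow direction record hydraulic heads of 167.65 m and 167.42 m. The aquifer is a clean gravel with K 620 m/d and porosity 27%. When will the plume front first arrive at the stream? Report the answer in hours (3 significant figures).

51.3 hours

Hydraulic gradient i = (167.65 − 167.42) / 21.2 = 0.23 / 21.2 = 0.01085
Specific discharge q = 620 × 0.01085 = 6.726 m/d
Average linear velocity = 6.726 / 0.27 = 24.91 m/d
t = L / v = 53.3 / 24.91 = 2.139 d
   = 2.139 × 24 = 51.3 h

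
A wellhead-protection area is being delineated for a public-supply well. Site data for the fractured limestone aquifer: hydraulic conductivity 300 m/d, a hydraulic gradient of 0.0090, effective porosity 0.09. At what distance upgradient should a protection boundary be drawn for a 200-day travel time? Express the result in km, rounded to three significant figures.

6.00 km

q = Ki = 300 × 0.0090 = 2.700 m/d
Average linear velocity = 2.700 / 0.09 = 30.00 m/d
L = v × T = 30.00 × 200 = 6000 m
   = 6.00 km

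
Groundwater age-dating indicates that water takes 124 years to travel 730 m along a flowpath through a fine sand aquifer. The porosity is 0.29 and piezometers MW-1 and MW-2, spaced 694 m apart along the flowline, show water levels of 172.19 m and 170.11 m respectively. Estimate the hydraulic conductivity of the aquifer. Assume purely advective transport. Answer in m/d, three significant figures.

Hydraulic gradient i = (172.19 − 170.11) / 694 = 2.08 / 694 = 0.002997
t = 124 years = 45260 d
v = L / t = 730 / 45260 = 0.01613 m/d
K = v · n / i = 0.01613 × 0.29 / 0.002997 = 1.56 m/d

1.56 m/d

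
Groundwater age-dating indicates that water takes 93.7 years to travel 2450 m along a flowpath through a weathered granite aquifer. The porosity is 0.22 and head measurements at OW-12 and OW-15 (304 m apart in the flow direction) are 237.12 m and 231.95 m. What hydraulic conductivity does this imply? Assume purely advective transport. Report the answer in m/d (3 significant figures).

Hydraulic gradient i = (237.12 − 231.95) / 304 = 5.17 / 304 = 0.01701
t = 93.7 years = 34200 d
v = L / t = 2450 / 34200 = 0.07164 m/d
K = v · n / i = 0.07164 × 0.22 / 0.01701 = 0.927 m/d

0.927 m/d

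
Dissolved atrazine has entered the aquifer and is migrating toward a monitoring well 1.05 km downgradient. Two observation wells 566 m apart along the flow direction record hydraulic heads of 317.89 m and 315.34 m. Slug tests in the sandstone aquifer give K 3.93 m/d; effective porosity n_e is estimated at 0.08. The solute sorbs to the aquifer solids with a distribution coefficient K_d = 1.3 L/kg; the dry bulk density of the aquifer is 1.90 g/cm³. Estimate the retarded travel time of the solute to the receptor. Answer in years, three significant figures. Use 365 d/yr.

Hydraulic gradient i = (317.89 − 315.34) / 566 = 2.55 / 566 = 0.004505
q = Ki = 3.93 × 0.004505 = 0.01771 m/d
Seepage velocity v = q / n = 0.01771 / 0.08 = 0.2213 m/d
Retardation R = 1 + ρ_b·K_d/n = 1 + 1.90×1.3/0.08 = 31.87
Contaminant velocity v_c = v/R = 0.2213/31.87 = 0.006943 m/d
L = 1.05 km = 1050 m
t = L/v_c = 1050/0.006943 = 151200 d
   = 151200/365 = 414 yr

414 years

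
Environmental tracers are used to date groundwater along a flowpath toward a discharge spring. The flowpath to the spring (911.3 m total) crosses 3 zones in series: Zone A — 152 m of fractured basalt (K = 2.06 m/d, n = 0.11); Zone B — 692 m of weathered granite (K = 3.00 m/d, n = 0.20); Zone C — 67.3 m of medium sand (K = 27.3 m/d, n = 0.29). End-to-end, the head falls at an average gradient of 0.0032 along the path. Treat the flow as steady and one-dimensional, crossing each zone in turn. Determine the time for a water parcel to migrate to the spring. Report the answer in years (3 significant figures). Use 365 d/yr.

50.4 years

Continuity: the same q passes through each zone, so ΔH = q·Σ(L_j/K_j) — the zones act as resistances in series.
Σ(L/K) = 152/2.06 + 692/3.00 + 67.3/27.3 = 73.79 + 230.7 + 2.465 = 306.9 d
K_eq = L_total / Σ(L/K) = 911.3 / 306.9 = 2.969 m/d
q = K_eq · i = 2.969 × 0.0032 = 0.009501 m/d (same in every zone)
Zone A: v = q/n = 0.009501/0.11 = 0.08638 m/d → t_A = 152/0.08638 = 1760 d
Zone B: v = q/n = 0.009501/0.20 = 0.04751 m/d → t_B = 692/0.04751 = 14570 d
Zone C: v = q/n = 0.009501/0.29 = 0.03276 m/d → t_C = 67.3/0.03276 = 2054 d
Total t = 1760 + 14570 + 2054 = 18380 d
   = 18380 / 365 = 50.4 yr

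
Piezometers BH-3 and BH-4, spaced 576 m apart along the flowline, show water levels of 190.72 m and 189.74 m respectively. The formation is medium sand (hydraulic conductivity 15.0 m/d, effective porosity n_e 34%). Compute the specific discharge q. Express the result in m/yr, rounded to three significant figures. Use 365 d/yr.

Hydraulic gradient i = (190.72 − 189.74) / 576 = 0.98 / 576 = 0.001701
q = Ki = 15.0 × 0.001701 = 0.02552 m/d
   = 0.02552 × 365 = 9.32 m/yr

9.32 m/yr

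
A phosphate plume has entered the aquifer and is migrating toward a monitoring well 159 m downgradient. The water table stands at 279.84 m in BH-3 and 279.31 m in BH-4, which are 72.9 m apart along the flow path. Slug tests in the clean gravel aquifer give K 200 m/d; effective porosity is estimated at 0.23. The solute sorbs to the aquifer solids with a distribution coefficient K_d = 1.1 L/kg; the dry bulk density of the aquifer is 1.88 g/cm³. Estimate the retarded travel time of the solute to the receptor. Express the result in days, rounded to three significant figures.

Hydraulic gradient i = (279.84 − 279.31) / 72.9 = 0.53 / 72.9 = 0.007270
Darcy flux q = K·i = 200 × 0.007270 = 1.454 m/d
v_s = q/n_e = 1.454/0.23 = 6.322 m/d
Retardation R = 1 + ρ_b·K_d/n = 1 + 1.88×1.1/0.23 = 9.991
Contaminant velocity v_c = v/R = 6.322/9.991 = 0.6327 m/d
t = L/v_c = 159/0.6327 = 251.3 d

251 days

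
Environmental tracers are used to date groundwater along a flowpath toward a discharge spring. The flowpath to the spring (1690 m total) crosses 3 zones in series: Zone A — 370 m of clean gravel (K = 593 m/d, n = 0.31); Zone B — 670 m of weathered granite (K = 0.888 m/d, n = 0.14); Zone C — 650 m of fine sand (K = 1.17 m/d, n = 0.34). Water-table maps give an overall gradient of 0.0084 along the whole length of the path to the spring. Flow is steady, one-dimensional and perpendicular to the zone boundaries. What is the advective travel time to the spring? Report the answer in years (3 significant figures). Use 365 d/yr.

109 years

Continuity: the same q passes through each zone, so ΔH = q·Σ(L_j/K_j) — the zones act as resistances in series.
Σ(L/K) = 370/593 + 670/0.888 + 650/1.17 = 0.6239 + 754.5 + 555.6 = 1311 d
K_eq = L_total / Σ(L/K) = 1690 / 1311 = 1.289 m/d
q = K_eq · i = 1.289 × 0.0084 = 0.01083 m/d (same in every zone)
Zone A: v = q/n = 0.01083/0.31 = 0.03494 m/d → t_A = 370/0.03494 = 10590 d
Zone B: v = q/n = 0.01083/0.14 = 0.07736 m/d → t_B = 670/0.07736 = 8660 d
Zone C: v = q/n = 0.01083/0.34 = 0.03186 m/d → t_C = 650/0.03186 = 20400 d
Total t = 10590 + 8660 + 20400 = 39650 d
   = 39650 / 365 = 109 yr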